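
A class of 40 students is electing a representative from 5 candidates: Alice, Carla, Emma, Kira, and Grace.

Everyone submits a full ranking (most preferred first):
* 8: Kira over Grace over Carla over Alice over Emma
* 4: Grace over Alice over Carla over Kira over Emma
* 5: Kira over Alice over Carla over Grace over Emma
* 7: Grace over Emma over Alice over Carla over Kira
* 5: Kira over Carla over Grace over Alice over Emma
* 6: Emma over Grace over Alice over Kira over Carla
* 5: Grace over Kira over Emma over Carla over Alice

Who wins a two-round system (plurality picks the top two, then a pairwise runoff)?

Grace

Round 1 first-place votes: Alice 0, Carla 0, Emma 6, Kira 18, Grace 16. Kira and Grace advance.
Runoff: Kira is ranked above Grace on 18 ballots, Grace above Kira on 22.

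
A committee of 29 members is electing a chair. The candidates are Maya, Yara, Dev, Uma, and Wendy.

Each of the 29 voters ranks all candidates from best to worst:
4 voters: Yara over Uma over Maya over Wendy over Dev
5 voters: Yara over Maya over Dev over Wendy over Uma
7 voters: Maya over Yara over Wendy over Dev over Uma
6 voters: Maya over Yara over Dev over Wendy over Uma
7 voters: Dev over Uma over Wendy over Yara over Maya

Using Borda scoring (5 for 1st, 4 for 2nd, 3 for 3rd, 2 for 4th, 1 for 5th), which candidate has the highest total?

Maya: 4×3 + 5×4 + 7×5 + 6×5 + 7×1 = 104
Yara: 4×5 + 5×5 + 7×4 + 6×4 + 7×2 = 111
Dev: 4×1 + 5×3 + 7×2 + 6×3 + 7×5 = 86
Uma: 4×4 + 5×1 + 7×1 + 6×1 + 7×4 = 62
Wendy: 4×2 + 5×2 + 7×3 + 6×2 + 7×3 = 72

Yara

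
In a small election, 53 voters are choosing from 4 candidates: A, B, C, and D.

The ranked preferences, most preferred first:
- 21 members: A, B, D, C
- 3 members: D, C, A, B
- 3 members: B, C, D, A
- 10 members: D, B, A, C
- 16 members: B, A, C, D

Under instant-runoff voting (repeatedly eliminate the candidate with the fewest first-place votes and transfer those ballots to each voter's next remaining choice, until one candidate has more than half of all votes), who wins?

Round 1: A 21, B 19, C 0, D 13. C eliminated.
Round 2: A 21, B 19, D 13. D eliminated.
Round 3: A 24, B 29. B has a majority (≥27).

B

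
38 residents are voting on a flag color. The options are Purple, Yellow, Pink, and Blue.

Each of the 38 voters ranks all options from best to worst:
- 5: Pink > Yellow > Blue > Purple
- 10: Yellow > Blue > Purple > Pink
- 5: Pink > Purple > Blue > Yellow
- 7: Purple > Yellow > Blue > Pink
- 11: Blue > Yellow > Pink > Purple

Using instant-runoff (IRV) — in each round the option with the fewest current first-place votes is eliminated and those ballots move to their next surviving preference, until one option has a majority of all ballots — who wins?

Yellow

Round 1: Purple 7, Yellow 10, Pink 10, Blue 11. Purple eliminated.
Round 2: Yellow 17, Pink 10, Blue 11. Pink eliminated.
Round 3: Yellow 22, Blue 16. Yellow has a majority (≥20).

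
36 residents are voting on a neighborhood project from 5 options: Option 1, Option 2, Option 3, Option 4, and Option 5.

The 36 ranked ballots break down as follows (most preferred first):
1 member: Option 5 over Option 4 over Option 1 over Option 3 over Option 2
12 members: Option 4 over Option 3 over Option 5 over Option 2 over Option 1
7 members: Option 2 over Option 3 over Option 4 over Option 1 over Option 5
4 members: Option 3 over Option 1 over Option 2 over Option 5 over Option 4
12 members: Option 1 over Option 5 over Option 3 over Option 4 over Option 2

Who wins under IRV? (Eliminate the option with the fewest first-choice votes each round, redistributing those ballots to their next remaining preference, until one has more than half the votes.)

Option 4

Round 1: Option 1 12, Option 2 7, Option 3 4, Option 4 12, Option 5 1. Option 5 eliminated.
Round 2: Option 1 12, Option 2 7, Option 3 4, Option 4 13. Option 3 eliminated.
Round 3: Option 1 16, Option 2 7, Option 4 13. Option 2 eliminated.
Round 4: Option 1 16, Option 4 20. Option 4 has a majority (≥19).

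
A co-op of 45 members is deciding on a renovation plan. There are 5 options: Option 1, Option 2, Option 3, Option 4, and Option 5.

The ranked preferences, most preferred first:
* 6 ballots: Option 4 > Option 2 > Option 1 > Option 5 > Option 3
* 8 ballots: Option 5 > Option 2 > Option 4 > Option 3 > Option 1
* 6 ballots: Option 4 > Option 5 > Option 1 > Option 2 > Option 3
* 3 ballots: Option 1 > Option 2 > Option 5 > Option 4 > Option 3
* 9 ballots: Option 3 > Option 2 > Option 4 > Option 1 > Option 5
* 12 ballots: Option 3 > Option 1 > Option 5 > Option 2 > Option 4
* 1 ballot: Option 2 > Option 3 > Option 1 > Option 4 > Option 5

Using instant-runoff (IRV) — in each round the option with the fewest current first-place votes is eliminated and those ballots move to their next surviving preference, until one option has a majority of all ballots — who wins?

Option 4

Round 1: Option 1 3, Option 2 1, Option 3 21, Option 4 12, Option 5 8. Option 2 eliminated.
Round 2: Option 1 3, Option 3 22, Option 4 12, Option 5 8. Option 1 eliminated.
Round 3: Option 3 22, Option 4 12, Option 5 11. Option 5 eliminated.
Round 4: Option 3 22, Option 4 23. Option 4 has a majority (≥23).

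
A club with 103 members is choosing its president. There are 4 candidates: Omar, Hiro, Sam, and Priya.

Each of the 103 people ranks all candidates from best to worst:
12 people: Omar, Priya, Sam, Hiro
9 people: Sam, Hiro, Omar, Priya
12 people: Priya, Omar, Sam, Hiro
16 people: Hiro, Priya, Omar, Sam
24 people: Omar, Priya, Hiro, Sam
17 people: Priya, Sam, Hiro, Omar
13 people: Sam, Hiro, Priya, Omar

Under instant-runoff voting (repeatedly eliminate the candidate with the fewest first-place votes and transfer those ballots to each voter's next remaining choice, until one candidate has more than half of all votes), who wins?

Priya

Round 1: Omar 36, Hiro 16, Sam 22, Priya 29. Hiro eliminated.
Round 2: Omar 36, Sam 22, Priya 45. Sam eliminated.
Round 3: Omar 45, Priya 58. Priya has a majority (≥52).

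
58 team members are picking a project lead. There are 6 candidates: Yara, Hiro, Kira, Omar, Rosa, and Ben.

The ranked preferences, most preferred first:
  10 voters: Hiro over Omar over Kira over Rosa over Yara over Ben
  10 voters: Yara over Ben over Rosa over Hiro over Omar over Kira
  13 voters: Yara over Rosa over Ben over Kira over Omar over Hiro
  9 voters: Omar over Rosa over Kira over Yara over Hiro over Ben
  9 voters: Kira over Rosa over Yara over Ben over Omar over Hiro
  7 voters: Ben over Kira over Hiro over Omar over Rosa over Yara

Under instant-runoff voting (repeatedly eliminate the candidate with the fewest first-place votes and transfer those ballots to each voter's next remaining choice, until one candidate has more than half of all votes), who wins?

Round 1: Yara 23, Hiro 10, Kira 9, Omar 9, Rosa 0, Ben 7. Rosa eliminated.
Round 2: Yara 23, Hiro 10, Kira 9, Omar 9, Ben 7. Ben eliminated.
Round 3: Yara 23, Hiro 10, Kira 16, Omar 9. Omar eliminated.
Round 4: Yara 23, Hiro 10, Kira 25. Hiro eliminated.
Round 5: Yara 23, Kira 35. Kira has a majority (≥30).

Kira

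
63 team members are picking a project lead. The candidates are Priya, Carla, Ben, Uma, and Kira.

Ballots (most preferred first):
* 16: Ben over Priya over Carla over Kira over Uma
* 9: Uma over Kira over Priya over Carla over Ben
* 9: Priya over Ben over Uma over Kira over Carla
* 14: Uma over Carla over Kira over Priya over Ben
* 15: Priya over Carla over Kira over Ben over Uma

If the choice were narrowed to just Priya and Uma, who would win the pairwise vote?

Priya

Priya is ranked above Uma on 40 ballots; Uma above Priya on 23.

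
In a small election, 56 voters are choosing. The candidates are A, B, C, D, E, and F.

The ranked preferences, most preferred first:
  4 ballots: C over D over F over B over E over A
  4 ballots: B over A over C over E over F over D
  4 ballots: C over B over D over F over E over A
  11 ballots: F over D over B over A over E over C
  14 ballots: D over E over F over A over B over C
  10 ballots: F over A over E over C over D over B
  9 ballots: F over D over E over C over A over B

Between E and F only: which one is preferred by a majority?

E is ranked above F on 18 ballots; F above E on 38.

F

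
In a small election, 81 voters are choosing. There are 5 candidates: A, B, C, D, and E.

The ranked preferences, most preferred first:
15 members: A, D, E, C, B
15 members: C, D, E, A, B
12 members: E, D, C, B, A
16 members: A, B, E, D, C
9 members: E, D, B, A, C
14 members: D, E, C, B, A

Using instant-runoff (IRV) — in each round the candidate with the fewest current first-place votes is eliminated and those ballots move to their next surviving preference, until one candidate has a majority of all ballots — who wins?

Round 1: A 31, B 0, C 15, D 14, E 21. B eliminated.
Round 2: A 31, C 15, D 14, E 21. D eliminated.
Round 3: A 31, C 15, E 35. C eliminated.
Round 4: A 31, E 50. E has a majority (≥41).

E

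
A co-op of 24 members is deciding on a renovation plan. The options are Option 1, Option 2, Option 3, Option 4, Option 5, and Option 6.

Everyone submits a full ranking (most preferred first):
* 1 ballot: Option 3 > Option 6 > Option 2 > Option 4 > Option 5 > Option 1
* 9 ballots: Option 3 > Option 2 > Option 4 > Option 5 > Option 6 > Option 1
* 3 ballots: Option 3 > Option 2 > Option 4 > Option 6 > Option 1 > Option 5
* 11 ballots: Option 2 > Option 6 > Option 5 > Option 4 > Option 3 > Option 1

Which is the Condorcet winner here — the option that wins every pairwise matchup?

Option 3

Option 3 vs Option 1: 24–0
Option 3 vs Option 2: 13–11
Option 3 vs Option 4: 13–11
Option 3 vs Option 5: 13–11
Option 3 vs Option 6: 13–11
Option 3 beats every other option.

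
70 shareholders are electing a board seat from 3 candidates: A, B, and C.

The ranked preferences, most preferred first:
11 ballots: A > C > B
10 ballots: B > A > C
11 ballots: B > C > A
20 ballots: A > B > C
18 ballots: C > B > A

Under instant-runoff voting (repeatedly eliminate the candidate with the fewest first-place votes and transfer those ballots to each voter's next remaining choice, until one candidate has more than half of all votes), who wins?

B

Round 1: A 31, B 21, C 18. C eliminated.
Round 2: A 31, B 39. B has a majority (≥36).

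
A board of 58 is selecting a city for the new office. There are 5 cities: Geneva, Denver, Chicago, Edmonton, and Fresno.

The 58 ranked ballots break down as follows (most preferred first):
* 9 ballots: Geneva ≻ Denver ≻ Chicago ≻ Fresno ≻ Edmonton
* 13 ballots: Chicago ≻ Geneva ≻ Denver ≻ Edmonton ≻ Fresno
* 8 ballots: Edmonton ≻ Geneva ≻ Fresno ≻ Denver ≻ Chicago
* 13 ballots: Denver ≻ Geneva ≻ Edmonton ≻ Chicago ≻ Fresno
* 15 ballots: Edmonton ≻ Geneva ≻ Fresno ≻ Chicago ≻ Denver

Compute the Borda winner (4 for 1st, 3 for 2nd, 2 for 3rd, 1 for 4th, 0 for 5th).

Geneva

Geneva: 9×4 + 13×3 + 8×3 + 13×3 + 15×3 = 183
Denver: 9×3 + 13×2 + 8×1 + 13×4 + 15×0 = 113
Chicago: 9×2 + 13×4 + 8×0 + 13×1 + 15×1 = 98
Edmonton: 9×0 + 13×1 + 8×4 + 13×2 + 15×4 = 131
Fresno: 9×1 + 13×0 + 8×2 + 13×0 + 15×2 = 55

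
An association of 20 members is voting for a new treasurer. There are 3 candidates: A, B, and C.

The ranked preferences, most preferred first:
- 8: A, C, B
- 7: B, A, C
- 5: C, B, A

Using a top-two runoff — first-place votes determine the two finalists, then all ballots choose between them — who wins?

B

Round 1 first-place votes: A 8, B 7, C 5. A and B advance.
Runoff: A is ranked above B on 8 ballots, B above A on 12.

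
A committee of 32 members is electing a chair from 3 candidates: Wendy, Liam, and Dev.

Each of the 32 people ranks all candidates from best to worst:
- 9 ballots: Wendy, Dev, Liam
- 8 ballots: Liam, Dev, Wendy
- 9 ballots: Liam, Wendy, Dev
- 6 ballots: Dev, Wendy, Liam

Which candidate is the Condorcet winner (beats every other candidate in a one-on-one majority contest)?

Liam vs Wendy: 17–15
Liam vs Dev: 17–15
Liam beats every other candidate.

Liam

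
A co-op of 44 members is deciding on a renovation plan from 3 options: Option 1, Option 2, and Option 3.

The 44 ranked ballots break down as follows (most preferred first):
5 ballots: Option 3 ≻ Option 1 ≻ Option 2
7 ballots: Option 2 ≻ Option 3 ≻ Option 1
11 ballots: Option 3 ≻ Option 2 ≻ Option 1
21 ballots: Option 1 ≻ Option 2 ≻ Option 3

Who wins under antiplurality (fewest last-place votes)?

Option 2

Last-place votes: Option 1 18, Option 2 5, Option 3 21.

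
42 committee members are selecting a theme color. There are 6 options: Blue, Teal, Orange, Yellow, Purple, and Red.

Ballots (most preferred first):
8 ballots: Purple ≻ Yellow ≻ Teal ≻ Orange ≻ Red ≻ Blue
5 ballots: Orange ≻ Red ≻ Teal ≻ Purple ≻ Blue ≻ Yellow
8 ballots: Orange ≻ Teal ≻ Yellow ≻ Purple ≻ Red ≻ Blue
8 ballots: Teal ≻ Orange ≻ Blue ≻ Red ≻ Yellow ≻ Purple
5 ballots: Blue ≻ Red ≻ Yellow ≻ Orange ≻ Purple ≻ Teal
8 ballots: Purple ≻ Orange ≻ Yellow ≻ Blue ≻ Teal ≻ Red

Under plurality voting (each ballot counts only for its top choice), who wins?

First-place votes: Blue 5, Teal 8, Orange 13, Yellow 0, Purple 16, Red 0.

Purple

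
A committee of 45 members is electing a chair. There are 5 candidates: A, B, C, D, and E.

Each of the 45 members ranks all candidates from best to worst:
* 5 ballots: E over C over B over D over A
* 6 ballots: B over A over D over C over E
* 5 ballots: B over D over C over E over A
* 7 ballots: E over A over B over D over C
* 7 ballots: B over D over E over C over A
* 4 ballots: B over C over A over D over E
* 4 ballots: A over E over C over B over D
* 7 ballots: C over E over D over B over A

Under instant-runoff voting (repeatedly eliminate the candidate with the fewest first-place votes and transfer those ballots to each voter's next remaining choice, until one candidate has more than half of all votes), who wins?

Round 1: A 4, B 22, C 7, D 0, E 12. D eliminated.
Round 2: A 4, B 22, C 7, E 12. A eliminated.
Round 3: B 22, C 7, E 16. C eliminated.
Round 4: B 22, E 23. E has a majority (≥23).

E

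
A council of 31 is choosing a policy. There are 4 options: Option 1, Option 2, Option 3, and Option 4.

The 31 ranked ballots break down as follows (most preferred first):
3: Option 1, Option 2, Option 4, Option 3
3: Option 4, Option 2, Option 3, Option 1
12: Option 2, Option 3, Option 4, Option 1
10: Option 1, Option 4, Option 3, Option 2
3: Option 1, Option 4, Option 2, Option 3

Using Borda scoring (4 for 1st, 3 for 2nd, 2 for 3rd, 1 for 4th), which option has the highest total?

Option 1: 3×4 + 3×1 + 12×1 + 10×4 + 3×4 = 79
Option 2: 3×3 + 3×3 + 12×4 + 10×1 + 3×2 = 82
Option 3: 3×1 + 3×2 + 12×3 + 10×2 + 3×1 = 68
Option 4: 3×2 + 3×4 + 12×2 + 10×3 + 3×3 = 81

Option 2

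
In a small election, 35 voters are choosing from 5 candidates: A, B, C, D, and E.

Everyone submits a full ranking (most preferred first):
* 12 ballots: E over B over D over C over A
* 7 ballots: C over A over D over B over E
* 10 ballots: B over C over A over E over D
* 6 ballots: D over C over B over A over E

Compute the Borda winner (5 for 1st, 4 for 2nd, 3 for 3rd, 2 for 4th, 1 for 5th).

B

A: 12×1 + 7×4 + 10×3 + 6×2 = 82
B: 12×4 + 7×2 + 10×5 + 6×3 = 130
C: 12×2 + 7×5 + 10×4 + 6×4 = 123
D: 12×3 + 7×3 + 10×1 + 6×5 = 97
E: 12×5 + 7×1 + 10×2 + 6×1 = 93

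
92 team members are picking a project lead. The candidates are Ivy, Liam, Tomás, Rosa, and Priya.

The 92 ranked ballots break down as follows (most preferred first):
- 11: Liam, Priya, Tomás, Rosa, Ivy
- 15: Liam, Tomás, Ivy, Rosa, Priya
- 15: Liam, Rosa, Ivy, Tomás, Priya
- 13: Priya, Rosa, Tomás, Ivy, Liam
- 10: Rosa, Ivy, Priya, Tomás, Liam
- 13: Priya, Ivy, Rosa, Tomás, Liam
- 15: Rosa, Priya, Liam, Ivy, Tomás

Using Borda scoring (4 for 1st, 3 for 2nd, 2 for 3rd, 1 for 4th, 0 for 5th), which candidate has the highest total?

Ivy: 11×0 + 15×2 + 15×2 + 13×1 + 10×3 + 13×3 + 15×1 = 157
Liam: 11×4 + 15×4 + 15×4 + 13×0 + 10×0 + 13×0 + 15×2 = 194
Tomás: 11×2 + 15×3 + 15×1 + 13×2 + 10×1 + 13×1 + 15×0 = 131
Rosa: 11×1 + 15×1 + 15×3 + 13×3 + 10×4 + 13×2 + 15×4 = 236
Priya: 11×3 + 15×0 + 15×0 + 13×4 + 10×2 + 13×4 + 15×3 = 202

Rosa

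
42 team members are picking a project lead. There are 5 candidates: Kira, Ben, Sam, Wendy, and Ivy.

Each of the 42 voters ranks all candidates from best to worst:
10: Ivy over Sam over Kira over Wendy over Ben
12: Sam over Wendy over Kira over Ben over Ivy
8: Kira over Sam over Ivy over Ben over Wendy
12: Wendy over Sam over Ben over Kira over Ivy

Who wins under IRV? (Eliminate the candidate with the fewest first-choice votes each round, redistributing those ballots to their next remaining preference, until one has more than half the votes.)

Round 1: Kira 8, Ben 0, Sam 12, Wendy 12, Ivy 10. Ben eliminated.
Round 2: Kira 8, Sam 12, Wendy 12, Ivy 10. Kira eliminated.
Round 3: Sam 20, Wendy 12, Ivy 10. Ivy eliminated.
Round 4: Sam 30, Wendy 12. Sam has a majority (≥22).

Sam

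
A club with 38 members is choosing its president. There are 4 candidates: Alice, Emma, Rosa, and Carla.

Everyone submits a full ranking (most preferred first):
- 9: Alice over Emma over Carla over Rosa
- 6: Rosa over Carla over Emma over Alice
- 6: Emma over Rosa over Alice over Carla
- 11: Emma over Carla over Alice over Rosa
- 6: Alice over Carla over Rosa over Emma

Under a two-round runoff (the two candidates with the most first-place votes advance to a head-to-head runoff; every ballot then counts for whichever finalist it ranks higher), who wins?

Round 1 first-place votes: Alice 15, Emma 17, Rosa 6, Carla 0. Emma and Alice advance.
Runoff: Emma is ranked above Alice on 23 ballots, Alice above Emma on 15.

Emma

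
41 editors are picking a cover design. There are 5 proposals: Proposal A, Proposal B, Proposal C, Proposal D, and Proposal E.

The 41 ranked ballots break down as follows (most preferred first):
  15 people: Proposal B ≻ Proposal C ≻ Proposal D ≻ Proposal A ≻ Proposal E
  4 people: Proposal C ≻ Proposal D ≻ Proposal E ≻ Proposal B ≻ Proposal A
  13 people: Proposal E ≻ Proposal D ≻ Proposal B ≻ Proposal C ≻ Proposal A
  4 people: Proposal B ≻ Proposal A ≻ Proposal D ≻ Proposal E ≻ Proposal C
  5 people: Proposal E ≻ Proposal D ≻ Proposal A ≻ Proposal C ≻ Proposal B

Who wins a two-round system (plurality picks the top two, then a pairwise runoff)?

Round 1 first-place votes: Proposal A 0, Proposal B 19, Proposal C 4, Proposal D 0, Proposal E 18. Proposal B and Proposal E advance.
Runoff: Proposal B is ranked above Proposal E on 19 ballots, Proposal E above Proposal B on 22.

Proposal E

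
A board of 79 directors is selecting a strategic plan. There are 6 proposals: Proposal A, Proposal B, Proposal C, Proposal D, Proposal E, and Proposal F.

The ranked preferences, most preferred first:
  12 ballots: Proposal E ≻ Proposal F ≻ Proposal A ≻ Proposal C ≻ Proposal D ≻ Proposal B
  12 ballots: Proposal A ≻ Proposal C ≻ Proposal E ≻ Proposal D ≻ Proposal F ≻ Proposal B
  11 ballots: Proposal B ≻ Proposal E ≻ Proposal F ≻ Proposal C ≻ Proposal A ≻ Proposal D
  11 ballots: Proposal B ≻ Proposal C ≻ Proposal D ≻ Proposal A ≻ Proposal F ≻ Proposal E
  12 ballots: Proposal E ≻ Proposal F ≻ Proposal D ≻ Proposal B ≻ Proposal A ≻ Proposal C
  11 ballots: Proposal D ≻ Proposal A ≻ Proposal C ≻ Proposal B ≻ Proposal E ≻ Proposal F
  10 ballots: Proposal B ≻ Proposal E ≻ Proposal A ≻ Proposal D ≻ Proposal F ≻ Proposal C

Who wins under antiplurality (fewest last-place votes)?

Last-place votes: Proposal A 0, Proposal B 24, Proposal C 22, Proposal D 11, Proposal E 11, Proposal F 11.

Proposal A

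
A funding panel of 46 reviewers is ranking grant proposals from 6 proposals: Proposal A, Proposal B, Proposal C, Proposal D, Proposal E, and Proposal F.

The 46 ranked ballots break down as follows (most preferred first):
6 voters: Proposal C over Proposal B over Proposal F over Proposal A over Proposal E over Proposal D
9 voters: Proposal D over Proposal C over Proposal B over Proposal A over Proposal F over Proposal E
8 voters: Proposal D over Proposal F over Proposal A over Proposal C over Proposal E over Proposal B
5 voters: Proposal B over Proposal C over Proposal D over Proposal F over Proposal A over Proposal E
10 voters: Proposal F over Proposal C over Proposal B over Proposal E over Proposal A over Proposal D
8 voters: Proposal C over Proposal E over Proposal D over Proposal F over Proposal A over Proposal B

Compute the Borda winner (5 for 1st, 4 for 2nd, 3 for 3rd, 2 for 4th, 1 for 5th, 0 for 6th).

Proposal A: 6×2 + 9×2 + 8×3 + 5×1 + 10×1 + 8×1 = 77
Proposal B: 6×4 + 9×3 + 8×0 + 5×5 + 10×3 + 8×0 = 106
Proposal C: 6×5 + 9×4 + 8×2 + 5×4 + 10×4 + 8×5 = 182
Proposal D: 6×0 + 9×5 + 8×5 + 5×3 + 10×0 + 8×3 = 124
Proposal E: 6×1 + 9×0 + 8×1 + 5×0 + 10×2 + 8×4 = 66
Proposal F: 6×3 + 9×1 + 8×4 + 5×2 + 10×5 + 8×2 = 135

Proposal C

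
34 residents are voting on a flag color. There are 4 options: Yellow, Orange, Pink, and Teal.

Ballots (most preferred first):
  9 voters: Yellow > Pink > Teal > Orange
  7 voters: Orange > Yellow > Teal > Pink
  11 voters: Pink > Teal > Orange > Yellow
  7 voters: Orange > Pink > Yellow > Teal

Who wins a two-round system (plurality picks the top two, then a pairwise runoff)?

Round 1 first-place votes: Yellow 9, Orange 14, Pink 11, Teal 0. Orange and Pink advance.
Runoff: Orange is ranked above Pink on 14 ballots, Pink above Orange on 20.

Pink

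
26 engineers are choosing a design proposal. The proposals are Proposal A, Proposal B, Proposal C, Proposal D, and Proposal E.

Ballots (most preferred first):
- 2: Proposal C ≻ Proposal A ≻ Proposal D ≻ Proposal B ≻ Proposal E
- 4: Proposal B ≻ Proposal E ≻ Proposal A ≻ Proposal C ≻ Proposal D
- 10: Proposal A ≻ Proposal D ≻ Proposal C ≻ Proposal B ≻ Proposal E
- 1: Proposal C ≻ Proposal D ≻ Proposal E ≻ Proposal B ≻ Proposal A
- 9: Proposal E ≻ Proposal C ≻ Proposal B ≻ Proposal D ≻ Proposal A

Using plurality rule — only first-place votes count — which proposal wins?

First-place votes: Proposal A 10, Proposal B 4, Proposal C 3, Proposal D 0, Proposal E 9.

Proposal A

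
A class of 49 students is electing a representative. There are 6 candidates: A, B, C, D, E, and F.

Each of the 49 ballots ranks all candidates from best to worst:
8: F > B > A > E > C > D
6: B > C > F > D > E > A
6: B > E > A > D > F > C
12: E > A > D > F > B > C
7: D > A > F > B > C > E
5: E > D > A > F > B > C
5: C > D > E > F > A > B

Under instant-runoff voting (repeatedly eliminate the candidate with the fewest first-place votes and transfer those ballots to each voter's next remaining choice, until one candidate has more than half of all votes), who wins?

B

Round 1: A 0, B 12, C 5, D 7, E 17, F 8. A eliminated.
Round 2: B 12, C 5, D 7, E 17, F 8. C eliminated.
Round 3: B 12, D 12, E 17, F 8. F eliminated.
Round 4: B 20, D 12, E 17. D eliminated.
Round 5: B 27, E 22. B has a majority (≥25).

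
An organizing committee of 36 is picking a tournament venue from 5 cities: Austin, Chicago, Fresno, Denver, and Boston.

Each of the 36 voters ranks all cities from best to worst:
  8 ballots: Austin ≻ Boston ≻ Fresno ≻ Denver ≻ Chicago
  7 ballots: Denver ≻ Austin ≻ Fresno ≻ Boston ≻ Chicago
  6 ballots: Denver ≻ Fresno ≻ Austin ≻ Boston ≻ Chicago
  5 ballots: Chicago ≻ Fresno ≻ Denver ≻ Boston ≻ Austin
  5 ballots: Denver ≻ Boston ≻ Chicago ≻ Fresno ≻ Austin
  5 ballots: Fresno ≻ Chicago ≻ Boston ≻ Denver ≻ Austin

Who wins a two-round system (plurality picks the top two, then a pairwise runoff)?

Denver

Round 1 first-place votes: Austin 8, Chicago 5, Fresno 5, Denver 18, Boston 0. Denver and Austin advance.
Runoff: Denver is ranked above Austin on 28 ballots, Austin above Denver on 8.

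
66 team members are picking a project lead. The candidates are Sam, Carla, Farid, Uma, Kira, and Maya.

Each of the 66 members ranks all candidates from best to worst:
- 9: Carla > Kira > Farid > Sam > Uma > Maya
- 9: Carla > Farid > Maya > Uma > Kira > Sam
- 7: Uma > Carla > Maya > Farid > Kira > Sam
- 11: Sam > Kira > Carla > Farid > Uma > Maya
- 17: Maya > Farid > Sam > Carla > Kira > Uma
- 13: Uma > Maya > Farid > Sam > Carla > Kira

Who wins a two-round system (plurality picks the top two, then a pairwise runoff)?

Carla

Round 1 first-place votes: Sam 11, Carla 18, Farid 0, Uma 20, Kira 0, Maya 17. Uma and Carla advance.
Runoff: Uma is ranked above Carla on 20 ballots, Carla above Uma on 46.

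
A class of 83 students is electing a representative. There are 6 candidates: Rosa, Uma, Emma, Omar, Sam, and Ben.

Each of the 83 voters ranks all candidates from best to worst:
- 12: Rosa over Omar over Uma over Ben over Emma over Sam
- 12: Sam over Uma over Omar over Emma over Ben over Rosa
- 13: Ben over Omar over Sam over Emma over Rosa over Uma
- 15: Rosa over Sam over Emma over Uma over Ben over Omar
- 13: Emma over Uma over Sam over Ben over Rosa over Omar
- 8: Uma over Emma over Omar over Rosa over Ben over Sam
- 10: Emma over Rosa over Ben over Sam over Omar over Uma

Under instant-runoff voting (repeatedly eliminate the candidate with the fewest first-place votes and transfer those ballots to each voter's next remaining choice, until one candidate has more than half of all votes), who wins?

Emma

Round 1: Rosa 27, Uma 8, Emma 23, Omar 0, Sam 12, Ben 13. Omar eliminated.
Round 2: Rosa 27, Uma 8, Emma 23, Sam 12, Ben 13. Uma eliminated.
Round 3: Rosa 27, Emma 31, Sam 12, Ben 13. Sam eliminated.
Round 4: Rosa 27, Emma 43, Ben 13. Emma has a majority (≥42).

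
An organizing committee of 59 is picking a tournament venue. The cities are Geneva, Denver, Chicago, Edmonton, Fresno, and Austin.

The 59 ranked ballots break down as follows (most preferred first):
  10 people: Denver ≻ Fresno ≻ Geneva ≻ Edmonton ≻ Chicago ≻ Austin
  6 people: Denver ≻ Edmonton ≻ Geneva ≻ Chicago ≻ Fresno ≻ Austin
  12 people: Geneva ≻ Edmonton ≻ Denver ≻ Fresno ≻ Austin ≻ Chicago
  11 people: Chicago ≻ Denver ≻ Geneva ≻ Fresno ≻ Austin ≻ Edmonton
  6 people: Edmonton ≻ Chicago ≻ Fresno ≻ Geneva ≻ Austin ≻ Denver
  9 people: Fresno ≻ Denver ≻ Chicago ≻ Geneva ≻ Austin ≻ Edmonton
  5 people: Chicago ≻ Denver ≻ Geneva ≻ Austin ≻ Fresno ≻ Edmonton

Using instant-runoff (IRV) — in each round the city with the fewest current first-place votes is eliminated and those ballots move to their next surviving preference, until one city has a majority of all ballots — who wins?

Round 1: Geneva 12, Denver 16, Chicago 16, Edmonton 6, Fresno 9, Austin 0. Austin eliminated.
Round 2: Geneva 12, Denver 16, Chicago 16, Edmonton 6, Fresno 9. Edmonton eliminated.
Round 3: Geneva 12, Denver 16, Chicago 22, Fresno 9. Fresno eliminated.
Round 4: Geneva 12, Denver 25, Chicago 22. Geneva eliminated.
Round 5: Denver 37, Chicago 22. Denver has a majority (≥30).

Denver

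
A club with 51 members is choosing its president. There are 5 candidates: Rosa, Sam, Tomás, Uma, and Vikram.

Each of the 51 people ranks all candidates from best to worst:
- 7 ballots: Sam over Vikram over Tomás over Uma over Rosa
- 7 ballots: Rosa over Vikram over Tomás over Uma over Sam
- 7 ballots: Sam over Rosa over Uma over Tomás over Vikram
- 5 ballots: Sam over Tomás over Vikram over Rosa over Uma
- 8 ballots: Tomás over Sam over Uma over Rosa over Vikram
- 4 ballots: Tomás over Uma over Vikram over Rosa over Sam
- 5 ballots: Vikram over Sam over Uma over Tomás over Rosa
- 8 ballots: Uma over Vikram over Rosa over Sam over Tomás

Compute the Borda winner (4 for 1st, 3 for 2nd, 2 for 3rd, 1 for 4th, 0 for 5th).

Sam

Rosa: 7×0 + 7×4 + 7×3 + 5×1 + 8×1 + 4×1 + 5×0 + 8×2 = 82
Sam: 7×4 + 7×0 + 7×4 + 5×4 + 8×3 + 4×0 + 5×3 + 8×1 = 123
Tomás: 7×2 + 7×2 + 7×1 + 5×3 + 8×4 + 4×4 + 5×1 + 8×0 = 103
Uma: 7×1 + 7×1 + 7×2 + 5×0 + 8×2 + 4×3 + 5×2 + 8×4 = 98
Vikram: 7×3 + 7×3 + 7×0 + 5×2 + 8×0 + 4×2 + 5×4 + 8×3 = 104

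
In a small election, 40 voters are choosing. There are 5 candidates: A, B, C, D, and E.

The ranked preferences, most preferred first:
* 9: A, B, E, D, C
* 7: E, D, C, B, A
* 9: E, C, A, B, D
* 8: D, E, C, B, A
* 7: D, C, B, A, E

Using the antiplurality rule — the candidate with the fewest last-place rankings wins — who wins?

Last-place votes: A 15, B 0, C 9, D 9, E 7.

B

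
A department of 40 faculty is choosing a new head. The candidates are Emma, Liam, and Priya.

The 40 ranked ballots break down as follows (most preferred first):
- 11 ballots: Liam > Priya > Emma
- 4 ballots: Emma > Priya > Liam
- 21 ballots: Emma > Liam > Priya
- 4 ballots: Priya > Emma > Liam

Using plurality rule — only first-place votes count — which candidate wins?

First-place votes: Emma 25, Liam 11, Priya 4.

Emma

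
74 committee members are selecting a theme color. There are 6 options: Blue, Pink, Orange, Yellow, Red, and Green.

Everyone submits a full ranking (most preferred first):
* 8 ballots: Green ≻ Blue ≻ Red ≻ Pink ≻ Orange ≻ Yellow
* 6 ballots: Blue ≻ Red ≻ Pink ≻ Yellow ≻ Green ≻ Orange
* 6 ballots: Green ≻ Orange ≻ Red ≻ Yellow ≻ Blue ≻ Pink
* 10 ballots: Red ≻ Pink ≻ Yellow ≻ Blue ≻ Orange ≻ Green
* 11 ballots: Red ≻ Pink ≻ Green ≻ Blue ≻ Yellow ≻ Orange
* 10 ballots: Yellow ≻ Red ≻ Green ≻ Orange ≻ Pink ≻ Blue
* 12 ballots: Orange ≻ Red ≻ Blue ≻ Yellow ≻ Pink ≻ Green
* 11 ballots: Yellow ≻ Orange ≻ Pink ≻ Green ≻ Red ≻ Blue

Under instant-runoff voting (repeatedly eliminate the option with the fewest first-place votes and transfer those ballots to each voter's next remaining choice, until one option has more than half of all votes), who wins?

Red

Round 1: Blue 6, Pink 0, Orange 12, Yellow 21, Red 21, Green 14. Pink eliminated.
Round 2: Blue 6, Orange 12, Yellow 21, Red 21, Green 14. Blue eliminated.
Round 3: Orange 12, Yellow 21, Red 27, Green 14. Orange eliminated.
Round 4: Yellow 21, Red 39, Green 14. Red has a majority (≥38).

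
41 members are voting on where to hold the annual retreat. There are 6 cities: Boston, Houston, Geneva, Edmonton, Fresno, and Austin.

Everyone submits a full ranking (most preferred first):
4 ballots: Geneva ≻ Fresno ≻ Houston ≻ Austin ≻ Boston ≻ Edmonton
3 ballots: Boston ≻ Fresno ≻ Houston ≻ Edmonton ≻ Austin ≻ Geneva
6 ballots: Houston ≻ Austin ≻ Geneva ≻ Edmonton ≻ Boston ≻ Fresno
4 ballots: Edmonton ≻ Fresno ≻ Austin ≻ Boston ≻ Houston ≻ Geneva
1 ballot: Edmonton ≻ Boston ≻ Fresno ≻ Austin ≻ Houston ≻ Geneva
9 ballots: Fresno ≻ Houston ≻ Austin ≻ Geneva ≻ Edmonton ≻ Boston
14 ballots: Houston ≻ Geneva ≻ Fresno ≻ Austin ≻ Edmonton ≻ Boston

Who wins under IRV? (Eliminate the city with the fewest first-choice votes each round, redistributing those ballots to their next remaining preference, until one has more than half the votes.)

Round 1: Boston 3, Houston 20, Geneva 4, Edmonton 5, Fresno 9, Austin 0. Austin eliminated.
Round 2: Boston 3, Houston 20, Geneva 4, Edmonton 5, Fresno 9. Boston eliminated.
Round 3: Houston 20, Geneva 4, Edmonton 5, Fresno 12. Geneva eliminated.
Round 4: Houston 20, Edmonton 5, Fresno 16. Edmonton eliminated.
Round 5: Houston 20, Fresno 21. Fresno has a majority (≥21).

Fresno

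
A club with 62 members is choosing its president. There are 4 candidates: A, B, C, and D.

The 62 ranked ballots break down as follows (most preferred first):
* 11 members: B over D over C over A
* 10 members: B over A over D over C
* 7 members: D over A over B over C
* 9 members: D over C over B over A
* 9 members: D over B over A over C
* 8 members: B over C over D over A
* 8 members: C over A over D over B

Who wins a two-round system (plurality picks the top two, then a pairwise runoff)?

D

Round 1 first-place votes: A 0, B 29, C 8, D 25. B and D advance.
Runoff: B is ranked above D on 29 ballots, D above B on 33.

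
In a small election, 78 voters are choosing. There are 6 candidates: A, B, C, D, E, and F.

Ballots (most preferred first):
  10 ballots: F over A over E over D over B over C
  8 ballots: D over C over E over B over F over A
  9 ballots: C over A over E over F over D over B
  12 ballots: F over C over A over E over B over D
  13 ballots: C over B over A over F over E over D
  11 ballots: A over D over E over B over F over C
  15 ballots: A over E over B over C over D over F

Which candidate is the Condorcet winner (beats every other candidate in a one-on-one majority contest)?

C vs A: 42–36
C vs B: 42–36
C vs D: 49–29
C vs E: 42–36
C vs F: 45–33
C beats every other candidate.

C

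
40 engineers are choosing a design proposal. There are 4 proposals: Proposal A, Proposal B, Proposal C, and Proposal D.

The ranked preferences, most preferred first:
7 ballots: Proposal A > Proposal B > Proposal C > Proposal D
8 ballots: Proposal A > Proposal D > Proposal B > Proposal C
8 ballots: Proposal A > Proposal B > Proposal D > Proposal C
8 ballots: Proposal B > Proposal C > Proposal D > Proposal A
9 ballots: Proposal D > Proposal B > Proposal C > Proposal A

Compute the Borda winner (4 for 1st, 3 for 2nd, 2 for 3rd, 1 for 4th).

Proposal A: 7×4 + 8×4 + 8×4 + 8×1 + 9×1 = 109
Proposal B: 7×3 + 8×2 + 8×3 + 8×4 + 9×3 = 120
Proposal C: 7×2 + 8×1 + 8×1 + 8×3 + 9×2 = 72
Proposal D: 7×1 + 8×3 + 8×2 + 8×2 + 9×4 = 99

Proposal B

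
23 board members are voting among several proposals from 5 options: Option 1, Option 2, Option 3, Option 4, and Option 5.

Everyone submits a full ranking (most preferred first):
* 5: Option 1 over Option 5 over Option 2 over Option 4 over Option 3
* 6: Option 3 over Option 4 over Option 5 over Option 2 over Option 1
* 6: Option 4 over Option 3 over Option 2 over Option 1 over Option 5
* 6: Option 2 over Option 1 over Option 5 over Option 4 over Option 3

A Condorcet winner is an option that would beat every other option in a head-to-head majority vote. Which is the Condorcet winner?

Option 4

Option 4 vs Option 1: 12–11
Option 4 vs Option 2: 12–11
Option 4 vs Option 3: 17–6
Option 4 vs Option 5: 12–11
Option 4 beats every other option.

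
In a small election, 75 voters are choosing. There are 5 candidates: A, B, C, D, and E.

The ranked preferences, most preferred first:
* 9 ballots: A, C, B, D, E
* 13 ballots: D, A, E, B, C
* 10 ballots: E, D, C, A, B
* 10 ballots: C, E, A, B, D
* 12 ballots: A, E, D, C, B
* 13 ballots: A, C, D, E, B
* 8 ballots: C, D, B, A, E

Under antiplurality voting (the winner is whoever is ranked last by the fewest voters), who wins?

A

Last-place votes: A 0, B 35, C 13, D 10, E 17.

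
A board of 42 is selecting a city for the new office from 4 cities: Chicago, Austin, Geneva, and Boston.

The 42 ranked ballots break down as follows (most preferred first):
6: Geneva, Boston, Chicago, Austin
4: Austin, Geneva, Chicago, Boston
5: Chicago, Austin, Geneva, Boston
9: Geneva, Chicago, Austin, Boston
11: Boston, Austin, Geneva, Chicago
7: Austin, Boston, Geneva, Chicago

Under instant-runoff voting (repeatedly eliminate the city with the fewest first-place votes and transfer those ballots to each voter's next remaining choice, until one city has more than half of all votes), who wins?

Austin

Round 1: Chicago 5, Austin 11, Geneva 15, Boston 11. Chicago eliminated.
Round 2: Austin 16, Geneva 15, Boston 11. Boston eliminated.
Round 3: Austin 27, Geneva 15. Austin has a majority (≥22).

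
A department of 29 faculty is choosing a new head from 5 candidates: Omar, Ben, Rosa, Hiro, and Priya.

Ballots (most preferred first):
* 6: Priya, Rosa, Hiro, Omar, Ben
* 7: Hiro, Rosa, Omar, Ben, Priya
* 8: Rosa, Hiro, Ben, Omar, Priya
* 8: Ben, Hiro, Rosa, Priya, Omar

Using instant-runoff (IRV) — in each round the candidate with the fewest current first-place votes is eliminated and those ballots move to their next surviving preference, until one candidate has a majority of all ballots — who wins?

Round 1: Omar 0, Ben 8, Rosa 8, Hiro 7, Priya 6. Omar eliminated.
Round 2: Ben 8, Rosa 8, Hiro 7, Priya 6. Priya eliminated.
Round 3: Ben 8, Rosa 14, Hiro 7. Hiro eliminated.
Round 4: Ben 8, Rosa 21. Rosa has a majority (≥15).

Rosa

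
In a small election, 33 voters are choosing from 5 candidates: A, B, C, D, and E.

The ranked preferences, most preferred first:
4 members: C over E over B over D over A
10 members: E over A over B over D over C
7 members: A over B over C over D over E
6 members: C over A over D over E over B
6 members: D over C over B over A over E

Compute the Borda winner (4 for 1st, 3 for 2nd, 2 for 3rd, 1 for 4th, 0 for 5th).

A

A: 4×0 + 10×3 + 7×4 + 6×3 + 6×1 = 82
B: 4×2 + 10×2 + 7×3 + 6×0 + 6×2 = 61
C: 4×4 + 10×0 + 7×2 + 6×4 + 6×3 = 72
D: 4×1 + 10×1 + 7×1 + 6×2 + 6×4 = 57
E: 4×3 + 10×4 + 7×0 + 6×1 + 6×0 = 58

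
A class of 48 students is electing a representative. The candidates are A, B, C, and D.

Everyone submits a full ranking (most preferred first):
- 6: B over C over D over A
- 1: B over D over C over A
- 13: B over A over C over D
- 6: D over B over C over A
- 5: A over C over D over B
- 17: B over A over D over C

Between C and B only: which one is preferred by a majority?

B

C is ranked above B on 5 ballots; B above C on 43.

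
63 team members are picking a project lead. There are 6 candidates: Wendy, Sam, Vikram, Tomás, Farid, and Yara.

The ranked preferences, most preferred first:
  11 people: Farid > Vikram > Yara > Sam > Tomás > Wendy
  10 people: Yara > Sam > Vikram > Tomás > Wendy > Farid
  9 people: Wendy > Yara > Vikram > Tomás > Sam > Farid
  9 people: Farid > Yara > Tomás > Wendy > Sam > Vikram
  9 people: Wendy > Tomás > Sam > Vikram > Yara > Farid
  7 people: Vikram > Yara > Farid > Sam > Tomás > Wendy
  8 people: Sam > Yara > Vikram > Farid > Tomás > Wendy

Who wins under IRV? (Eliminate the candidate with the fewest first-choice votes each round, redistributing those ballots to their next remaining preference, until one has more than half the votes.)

Round 1: Wendy 18, Sam 8, Vikram 7, Tomás 0, Farid 20, Yara 10. Tomás eliminated.
Round 2: Wendy 18, Sam 8, Vikram 7, Farid 20, Yara 10. Vikram eliminated.
Round 3: Wendy 18, Sam 8, Farid 20, Yara 17. Sam eliminated.
Round 4: Wendy 18, Farid 20, Yara 25. Wendy eliminated.
Round 5: Farid 20, Yara 43. Yara has a majority (≥32).

Yara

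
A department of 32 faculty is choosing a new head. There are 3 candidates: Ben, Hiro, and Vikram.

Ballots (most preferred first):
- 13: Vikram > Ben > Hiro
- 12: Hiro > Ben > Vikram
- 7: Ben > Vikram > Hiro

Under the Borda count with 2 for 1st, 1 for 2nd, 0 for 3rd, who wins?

Ben: 13×1 + 12×1 + 7×2 = 39
Hiro: 13×0 + 12×2 + 7×0 = 24
Vikram: 13×2 + 12×0 + 7×1 = 33

Ben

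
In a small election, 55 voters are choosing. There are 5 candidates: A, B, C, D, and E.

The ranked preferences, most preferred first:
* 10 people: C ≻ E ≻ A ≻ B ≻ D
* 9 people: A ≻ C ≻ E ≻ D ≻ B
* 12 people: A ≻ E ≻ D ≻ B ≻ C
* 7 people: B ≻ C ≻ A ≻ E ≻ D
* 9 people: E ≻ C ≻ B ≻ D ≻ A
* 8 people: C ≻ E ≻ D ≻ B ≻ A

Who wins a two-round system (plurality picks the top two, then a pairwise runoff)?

C

Round 1 first-place votes: A 21, B 7, C 18, D 0, E 9. A and C advance.
Runoff: A is ranked above C on 21 ballots, C above A on 34.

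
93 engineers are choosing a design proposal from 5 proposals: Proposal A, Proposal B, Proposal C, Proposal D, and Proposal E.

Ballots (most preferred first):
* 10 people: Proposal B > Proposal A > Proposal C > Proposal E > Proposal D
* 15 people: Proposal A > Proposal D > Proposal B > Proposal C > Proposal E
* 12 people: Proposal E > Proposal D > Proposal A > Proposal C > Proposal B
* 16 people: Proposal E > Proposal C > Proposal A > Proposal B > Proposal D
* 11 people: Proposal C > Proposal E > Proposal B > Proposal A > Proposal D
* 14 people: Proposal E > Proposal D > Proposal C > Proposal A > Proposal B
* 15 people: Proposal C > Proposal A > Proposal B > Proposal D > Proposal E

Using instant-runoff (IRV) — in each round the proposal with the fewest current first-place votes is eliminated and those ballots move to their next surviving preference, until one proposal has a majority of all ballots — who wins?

Proposal C

Round 1: Proposal A 15, Proposal B 10, Proposal C 26, Proposal D 0, Proposal E 42. Proposal D eliminated.
Round 2: Proposal A 15, Proposal B 10, Proposal C 26, Proposal E 42. Proposal B eliminated.
Round 3: Proposal A 25, Proposal C 26, Proposal E 42. Proposal A eliminated.
Round 4: Proposal C 51, Proposal E 42. Proposal C has a majority (≥47).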